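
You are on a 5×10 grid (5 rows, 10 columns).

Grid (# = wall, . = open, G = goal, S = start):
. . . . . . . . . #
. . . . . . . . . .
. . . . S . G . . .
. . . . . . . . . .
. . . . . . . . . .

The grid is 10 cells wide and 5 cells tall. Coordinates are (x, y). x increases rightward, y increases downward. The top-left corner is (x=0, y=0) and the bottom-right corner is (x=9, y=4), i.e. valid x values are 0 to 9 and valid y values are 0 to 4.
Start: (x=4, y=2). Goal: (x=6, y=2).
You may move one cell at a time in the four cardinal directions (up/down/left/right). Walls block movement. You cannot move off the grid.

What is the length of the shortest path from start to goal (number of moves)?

Answer: Shortest path length: 2

Derivation:
BFS from (x=4, y=2) until reaching (x=6, y=2):
  Distance 0: (x=4, y=2)
  Distance 1: (x=4, y=1), (x=3, y=2), (x=5, y=2), (x=4, y=3)
  Distance 2: (x=4, y=0), (x=3, y=1), (x=5, y=1), (x=2, y=2), (x=6, y=2), (x=3, y=3), (x=5, y=3), (x=4, y=4)  <- goal reached here
One shortest path (2 moves): (x=4, y=2) -> (x=5, y=2) -> (x=6, y=2)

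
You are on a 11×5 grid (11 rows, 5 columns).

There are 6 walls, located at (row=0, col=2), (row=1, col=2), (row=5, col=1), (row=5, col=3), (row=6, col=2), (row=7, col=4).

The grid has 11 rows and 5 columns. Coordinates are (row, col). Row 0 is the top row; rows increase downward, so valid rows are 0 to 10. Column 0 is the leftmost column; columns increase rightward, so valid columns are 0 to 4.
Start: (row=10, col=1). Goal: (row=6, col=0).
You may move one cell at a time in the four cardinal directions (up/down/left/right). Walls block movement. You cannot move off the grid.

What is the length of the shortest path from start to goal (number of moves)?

Answer: Shortest path length: 5

Derivation:
BFS from (row=10, col=1) until reaching (row=6, col=0):
  Distance 0: (row=10, col=1)
  Distance 1: (row=9, col=1), (row=10, col=0), (row=10, col=2)
  Distance 2: (row=8, col=1), (row=9, col=0), (row=9, col=2), (row=10, col=3)
  Distance 3: (row=7, col=1), (row=8, col=0), (row=8, col=2), (row=9, col=3), (row=10, col=4)
  Distance 4: (row=6, col=1), (row=7, col=0), (row=7, col=2), (row=8, col=3), (row=9, col=4)
  Distance 5: (row=6, col=0), (row=7, col=3), (row=8, col=4)  <- goal reached here
One shortest path (5 moves): (row=10, col=1) -> (row=10, col=0) -> (row=9, col=0) -> (row=8, col=0) -> (row=7, col=0) -> (row=6, col=0)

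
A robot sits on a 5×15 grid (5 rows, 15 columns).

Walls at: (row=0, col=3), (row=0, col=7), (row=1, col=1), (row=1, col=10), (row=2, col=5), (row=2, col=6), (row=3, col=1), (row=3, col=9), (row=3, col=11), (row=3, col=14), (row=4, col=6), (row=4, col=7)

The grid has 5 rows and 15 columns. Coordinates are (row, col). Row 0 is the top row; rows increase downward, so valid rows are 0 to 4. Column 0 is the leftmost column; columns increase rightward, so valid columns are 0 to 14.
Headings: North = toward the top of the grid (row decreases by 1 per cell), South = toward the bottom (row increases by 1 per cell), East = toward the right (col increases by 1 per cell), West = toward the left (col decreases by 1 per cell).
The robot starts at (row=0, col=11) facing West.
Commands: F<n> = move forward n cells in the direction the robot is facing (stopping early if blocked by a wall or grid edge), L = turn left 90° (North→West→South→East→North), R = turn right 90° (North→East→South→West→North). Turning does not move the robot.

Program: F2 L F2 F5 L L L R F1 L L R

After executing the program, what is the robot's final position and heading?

Answer: Final position: (row=1, col=9), facing West

Derivation:
Start: (row=0, col=11), facing West
  F2: move forward 2, now at (row=0, col=9)
  L: turn left, now facing South
  F2: move forward 2, now at (row=2, col=9)
  F5: move forward 0/5 (blocked), now at (row=2, col=9)
  L: turn left, now facing East
  L: turn left, now facing North
  L: turn left, now facing West
  R: turn right, now facing North
  F1: move forward 1, now at (row=1, col=9)
  L: turn left, now facing West
  L: turn left, now facing South
  R: turn right, now facing West
Final: (row=1, col=9), facing West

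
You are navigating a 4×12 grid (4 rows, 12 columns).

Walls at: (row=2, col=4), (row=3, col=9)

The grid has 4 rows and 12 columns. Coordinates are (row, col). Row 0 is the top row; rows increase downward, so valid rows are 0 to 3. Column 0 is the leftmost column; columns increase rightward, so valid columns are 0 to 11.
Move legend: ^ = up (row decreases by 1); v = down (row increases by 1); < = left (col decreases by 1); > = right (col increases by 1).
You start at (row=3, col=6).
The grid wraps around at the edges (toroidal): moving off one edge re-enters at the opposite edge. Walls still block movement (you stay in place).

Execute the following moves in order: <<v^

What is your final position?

Start: (row=3, col=6)
  < (left): (row=3, col=6) -> (row=3, col=5)
  < (left): (row=3, col=5) -> (row=3, col=4)
  v (down): (row=3, col=4) -> (row=0, col=4)
  ^ (up): (row=0, col=4) -> (row=3, col=4)
Final: (row=3, col=4)

Answer: Final position: (row=3, col=4)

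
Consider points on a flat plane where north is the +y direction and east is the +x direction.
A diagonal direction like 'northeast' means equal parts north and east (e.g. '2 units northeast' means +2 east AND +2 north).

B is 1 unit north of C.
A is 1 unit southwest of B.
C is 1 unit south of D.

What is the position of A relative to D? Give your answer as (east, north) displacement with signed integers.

Place D at the origin (east=0, north=0).
  C is 1 unit south of D: delta (east=+0, north=-1); C at (east=0, north=-1).
  B is 1 unit north of C: delta (east=+0, north=+1); B at (east=0, north=0).
  A is 1 unit southwest of B: delta (east=-1, north=-1); A at (east=-1, north=-1).
Therefore A relative to D: (east=-1, north=-1).

Answer: A is at (east=-1, north=-1) relative to D.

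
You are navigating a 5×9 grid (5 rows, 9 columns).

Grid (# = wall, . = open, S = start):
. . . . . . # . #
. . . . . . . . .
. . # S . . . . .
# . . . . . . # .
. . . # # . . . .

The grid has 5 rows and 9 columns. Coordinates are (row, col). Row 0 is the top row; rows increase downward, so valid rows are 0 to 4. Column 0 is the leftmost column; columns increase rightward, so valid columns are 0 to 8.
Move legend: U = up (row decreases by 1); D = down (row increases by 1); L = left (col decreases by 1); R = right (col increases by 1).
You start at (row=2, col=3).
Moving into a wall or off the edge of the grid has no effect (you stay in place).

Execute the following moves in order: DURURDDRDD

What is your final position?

Start: (row=2, col=3)
  D (down): (row=2, col=3) -> (row=3, col=3)
  U (up): (row=3, col=3) -> (row=2, col=3)
  R (right): (row=2, col=3) -> (row=2, col=4)
  U (up): (row=2, col=4) -> (row=1, col=4)
  R (right): (row=1, col=4) -> (row=1, col=5)
  D (down): (row=1, col=5) -> (row=2, col=5)
  D (down): (row=2, col=5) -> (row=3, col=5)
  R (right): (row=3, col=5) -> (row=3, col=6)
  D (down): (row=3, col=6) -> (row=4, col=6)
  D (down): blocked, stay at (row=4, col=6)
Final: (row=4, col=6)

Answer: Final position: (row=4, col=6)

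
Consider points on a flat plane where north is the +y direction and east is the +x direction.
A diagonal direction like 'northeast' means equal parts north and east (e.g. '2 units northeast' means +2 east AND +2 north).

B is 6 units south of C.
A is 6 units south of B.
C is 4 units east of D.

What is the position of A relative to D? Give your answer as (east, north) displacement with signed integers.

Answer: A is at (east=4, north=-12) relative to D.

Derivation:
Place D at the origin (east=0, north=0).
  C is 4 units east of D: delta (east=+4, north=+0); C at (east=4, north=0).
  B is 6 units south of C: delta (east=+0, north=-6); B at (east=4, north=-6).
  A is 6 units south of B: delta (east=+0, north=-6); A at (east=4, north=-12).
Therefore A relative to D: (east=4, north=-12).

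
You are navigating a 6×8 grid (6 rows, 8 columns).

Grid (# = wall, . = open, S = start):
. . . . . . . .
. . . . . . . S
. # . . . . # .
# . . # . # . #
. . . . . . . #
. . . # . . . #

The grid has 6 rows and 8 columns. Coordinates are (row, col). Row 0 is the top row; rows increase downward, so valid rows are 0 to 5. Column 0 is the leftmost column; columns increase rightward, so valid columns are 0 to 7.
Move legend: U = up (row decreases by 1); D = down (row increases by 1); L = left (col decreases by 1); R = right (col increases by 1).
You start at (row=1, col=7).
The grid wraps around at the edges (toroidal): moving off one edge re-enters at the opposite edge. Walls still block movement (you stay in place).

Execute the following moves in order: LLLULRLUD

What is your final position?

Start: (row=1, col=7)
  L (left): (row=1, col=7) -> (row=1, col=6)
  L (left): (row=1, col=6) -> (row=1, col=5)
  L (left): (row=1, col=5) -> (row=1, col=4)
  U (up): (row=1, col=4) -> (row=0, col=4)
  L (left): (row=0, col=4) -> (row=0, col=3)
  R (right): (row=0, col=3) -> (row=0, col=4)
  L (left): (row=0, col=4) -> (row=0, col=3)
  U (up): blocked, stay at (row=0, col=3)
  D (down): (row=0, col=3) -> (row=1, col=3)
Final: (row=1, col=3)

Answer: Final position: (row=1, col=3)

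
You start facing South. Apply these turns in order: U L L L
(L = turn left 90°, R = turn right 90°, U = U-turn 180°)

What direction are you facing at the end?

Answer: Final heading: East

Derivation:
Start: South
  U (U-turn (180°)) -> North
  L (left (90° counter-clockwise)) -> West
  L (left (90° counter-clockwise)) -> South
  L (left (90° counter-clockwise)) -> East
Final: East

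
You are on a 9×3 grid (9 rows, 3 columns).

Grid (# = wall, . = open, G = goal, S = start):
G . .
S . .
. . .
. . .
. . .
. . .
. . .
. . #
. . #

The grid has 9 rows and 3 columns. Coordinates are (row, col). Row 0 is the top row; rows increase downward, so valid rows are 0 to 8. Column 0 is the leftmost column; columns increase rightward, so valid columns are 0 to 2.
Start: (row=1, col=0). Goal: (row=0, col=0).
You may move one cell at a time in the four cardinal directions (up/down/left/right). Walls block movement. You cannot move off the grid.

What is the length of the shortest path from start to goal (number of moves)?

BFS from (row=1, col=0) until reaching (row=0, col=0):
  Distance 0: (row=1, col=0)
  Distance 1: (row=0, col=0), (row=1, col=1), (row=2, col=0)  <- goal reached here
One shortest path (1 moves): (row=1, col=0) -> (row=0, col=0)

Answer: Shortest path length: 1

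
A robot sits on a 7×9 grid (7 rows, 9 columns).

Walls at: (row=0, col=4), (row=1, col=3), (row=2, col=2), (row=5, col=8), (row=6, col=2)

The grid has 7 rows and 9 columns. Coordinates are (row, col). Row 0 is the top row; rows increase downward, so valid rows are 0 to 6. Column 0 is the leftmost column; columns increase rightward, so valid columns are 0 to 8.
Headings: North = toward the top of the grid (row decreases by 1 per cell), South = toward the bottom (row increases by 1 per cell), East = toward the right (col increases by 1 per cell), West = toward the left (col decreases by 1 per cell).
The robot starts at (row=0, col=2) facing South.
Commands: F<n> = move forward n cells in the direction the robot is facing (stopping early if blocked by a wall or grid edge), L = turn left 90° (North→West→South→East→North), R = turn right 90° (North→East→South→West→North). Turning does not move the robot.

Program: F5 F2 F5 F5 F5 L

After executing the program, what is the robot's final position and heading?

Answer: Final position: (row=1, col=2), facing East

Derivation:
Start: (row=0, col=2), facing South
  F5: move forward 1/5 (blocked), now at (row=1, col=2)
  F2: move forward 0/2 (blocked), now at (row=1, col=2)
  [×3]F5: move forward 0/5 (blocked), now at (row=1, col=2)
  L: turn left, now facing East
Final: (row=1, col=2), facing East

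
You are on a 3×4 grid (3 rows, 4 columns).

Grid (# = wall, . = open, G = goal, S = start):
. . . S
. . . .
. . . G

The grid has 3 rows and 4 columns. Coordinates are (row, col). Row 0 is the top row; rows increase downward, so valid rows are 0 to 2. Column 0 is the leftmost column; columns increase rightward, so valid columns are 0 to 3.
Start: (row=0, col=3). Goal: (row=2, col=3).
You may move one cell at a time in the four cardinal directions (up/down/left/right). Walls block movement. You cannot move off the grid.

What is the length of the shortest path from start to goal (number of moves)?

BFS from (row=0, col=3) until reaching (row=2, col=3):
  Distance 0: (row=0, col=3)
  Distance 1: (row=0, col=2), (row=1, col=3)
  Distance 2: (row=0, col=1), (row=1, col=2), (row=2, col=3)  <- goal reached here
One shortest path (2 moves): (row=0, col=3) -> (row=1, col=3) -> (row=2, col=3)

Answer: Shortest path length: 2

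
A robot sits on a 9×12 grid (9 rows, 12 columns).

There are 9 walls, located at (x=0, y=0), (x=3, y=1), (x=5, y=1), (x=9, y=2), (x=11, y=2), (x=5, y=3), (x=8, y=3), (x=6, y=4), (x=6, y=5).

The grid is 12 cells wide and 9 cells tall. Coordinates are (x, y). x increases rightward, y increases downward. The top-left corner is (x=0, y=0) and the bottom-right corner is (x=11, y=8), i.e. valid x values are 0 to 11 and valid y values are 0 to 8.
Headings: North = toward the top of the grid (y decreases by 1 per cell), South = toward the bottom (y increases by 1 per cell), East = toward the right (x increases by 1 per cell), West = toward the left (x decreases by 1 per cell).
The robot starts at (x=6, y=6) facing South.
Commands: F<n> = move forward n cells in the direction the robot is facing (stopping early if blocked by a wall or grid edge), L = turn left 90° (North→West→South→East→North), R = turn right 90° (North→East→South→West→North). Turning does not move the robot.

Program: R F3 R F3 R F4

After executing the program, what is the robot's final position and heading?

Start: (x=6, y=6), facing South
  R: turn right, now facing West
  F3: move forward 3, now at (x=3, y=6)
  R: turn right, now facing North
  F3: move forward 3, now at (x=3, y=3)
  R: turn right, now facing East
  F4: move forward 1/4 (blocked), now at (x=4, y=3)
Final: (x=4, y=3), facing East

Answer: Final position: (x=4, y=3), facing East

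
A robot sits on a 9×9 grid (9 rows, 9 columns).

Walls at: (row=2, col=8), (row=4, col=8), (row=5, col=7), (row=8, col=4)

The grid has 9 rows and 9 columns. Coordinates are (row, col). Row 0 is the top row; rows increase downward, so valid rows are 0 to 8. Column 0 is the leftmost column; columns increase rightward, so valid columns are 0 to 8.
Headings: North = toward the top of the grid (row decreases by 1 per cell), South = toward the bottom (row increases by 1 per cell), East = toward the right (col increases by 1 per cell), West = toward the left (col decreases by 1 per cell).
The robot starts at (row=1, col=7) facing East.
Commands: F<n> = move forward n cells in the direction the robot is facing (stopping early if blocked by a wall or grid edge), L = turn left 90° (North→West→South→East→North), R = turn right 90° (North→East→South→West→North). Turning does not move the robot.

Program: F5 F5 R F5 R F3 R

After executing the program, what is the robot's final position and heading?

Start: (row=1, col=7), facing East
  F5: move forward 1/5 (blocked), now at (row=1, col=8)
  F5: move forward 0/5 (blocked), now at (row=1, col=8)
  R: turn right, now facing South
  F5: move forward 0/5 (blocked), now at (row=1, col=8)
  R: turn right, now facing West
  F3: move forward 3, now at (row=1, col=5)
  R: turn right, now facing North
Final: (row=1, col=5), facing North

Answer: Final position: (row=1, col=5), facing North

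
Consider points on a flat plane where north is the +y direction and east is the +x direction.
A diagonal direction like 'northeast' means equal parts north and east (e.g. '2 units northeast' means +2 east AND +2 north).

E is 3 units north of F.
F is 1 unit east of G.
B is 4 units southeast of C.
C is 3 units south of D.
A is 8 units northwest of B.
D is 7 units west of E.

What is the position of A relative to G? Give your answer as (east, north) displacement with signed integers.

Answer: A is at (east=-10, north=4) relative to G.

Derivation:
Place G at the origin (east=0, north=0).
  F is 1 unit east of G: delta (east=+1, north=+0); F at (east=1, north=0).
  E is 3 units north of F: delta (east=+0, north=+3); E at (east=1, north=3).
  D is 7 units west of E: delta (east=-7, north=+0); D at (east=-6, north=3).
  C is 3 units south of D: delta (east=+0, north=-3); C at (east=-6, north=0).
  B is 4 units southeast of C: delta (east=+4, north=-4); B at (east=-2, north=-4).
  A is 8 units northwest of B: delta (east=-8, north=+8); A at (east=-10, north=4).
Therefore A relative to G: (east=-10, north=4).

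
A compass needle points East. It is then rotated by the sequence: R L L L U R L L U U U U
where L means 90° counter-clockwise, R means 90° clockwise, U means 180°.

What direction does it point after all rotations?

Start: East
  R (right (90° clockwise)) -> South
  L (left (90° counter-clockwise)) -> East
  L (left (90° counter-clockwise)) -> North
  L (left (90° counter-clockwise)) -> West
  U (U-turn (180°)) -> East
  R (right (90° clockwise)) -> South
  L (left (90° counter-clockwise)) -> East
  L (left (90° counter-clockwise)) -> North
  U (U-turn (180°)) -> South
  U (U-turn (180°)) -> North
  U (U-turn (180°)) -> South
  U (U-turn (180°)) -> North
Final: North

Answer: Final heading: North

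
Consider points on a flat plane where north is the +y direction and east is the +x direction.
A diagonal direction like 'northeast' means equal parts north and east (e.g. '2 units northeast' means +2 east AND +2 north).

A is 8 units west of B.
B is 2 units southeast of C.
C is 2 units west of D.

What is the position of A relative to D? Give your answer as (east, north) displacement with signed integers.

Place D at the origin (east=0, north=0).
  C is 2 units west of D: delta (east=-2, north=+0); C at (east=-2, north=0).
  B is 2 units southeast of C: delta (east=+2, north=-2); B at (east=0, north=-2).
  A is 8 units west of B: delta (east=-8, north=+0); A at (east=-8, north=-2).
Therefore A relative to D: (east=-8, north=-2).

Answer: A is at (east=-8, north=-2) relative to D.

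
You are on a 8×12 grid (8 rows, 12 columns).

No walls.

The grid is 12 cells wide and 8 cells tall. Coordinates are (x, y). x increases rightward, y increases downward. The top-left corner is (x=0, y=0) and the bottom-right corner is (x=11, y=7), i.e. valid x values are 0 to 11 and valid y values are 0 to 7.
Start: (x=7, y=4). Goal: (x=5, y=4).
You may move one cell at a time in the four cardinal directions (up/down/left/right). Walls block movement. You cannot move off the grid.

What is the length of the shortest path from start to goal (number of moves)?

BFS from (x=7, y=4) until reaching (x=5, y=4):
  Distance 0: (x=7, y=4)
  Distance 1: (x=7, y=3), (x=6, y=4), (x=8, y=4), (x=7, y=5)
  Distance 2: (x=7, y=2), (x=6, y=3), (x=8, y=3), (x=5, y=4), (x=9, y=4), (x=6, y=5), (x=8, y=5), (x=7, y=6)  <- goal reached here
One shortest path (2 moves): (x=7, y=4) -> (x=6, y=4) -> (x=5, y=4)

Answer: Shortest path length: 2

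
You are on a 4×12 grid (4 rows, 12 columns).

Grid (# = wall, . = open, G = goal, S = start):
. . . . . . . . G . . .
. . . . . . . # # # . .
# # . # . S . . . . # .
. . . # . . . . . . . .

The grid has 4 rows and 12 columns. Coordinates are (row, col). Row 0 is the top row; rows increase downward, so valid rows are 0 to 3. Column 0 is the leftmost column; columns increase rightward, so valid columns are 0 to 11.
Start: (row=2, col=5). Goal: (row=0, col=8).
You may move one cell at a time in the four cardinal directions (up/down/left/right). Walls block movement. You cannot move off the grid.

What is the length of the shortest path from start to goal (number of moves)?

Answer: Shortest path length: 5

Derivation:
BFS from (row=2, col=5) until reaching (row=0, col=8):
  Distance 0: (row=2, col=5)
  Distance 1: (row=1, col=5), (row=2, col=4), (row=2, col=6), (row=3, col=5)
  Distance 2: (row=0, col=5), (row=1, col=4), (row=1, col=6), (row=2, col=7), (row=3, col=4), (row=3, col=6)
  Distance 3: (row=0, col=4), (row=0, col=6), (row=1, col=3), (row=2, col=8), (row=3, col=7)
  Distance 4: (row=0, col=3), (row=0, col=7), (row=1, col=2), (row=2, col=9), (row=3, col=8)
  Distance 5: (row=0, col=2), (row=0, col=8), (row=1, col=1), (row=2, col=2), (row=3, col=9)  <- goal reached here
One shortest path (5 moves): (row=2, col=5) -> (row=2, col=6) -> (row=1, col=6) -> (row=0, col=6) -> (row=0, col=7) -> (row=0, col=8)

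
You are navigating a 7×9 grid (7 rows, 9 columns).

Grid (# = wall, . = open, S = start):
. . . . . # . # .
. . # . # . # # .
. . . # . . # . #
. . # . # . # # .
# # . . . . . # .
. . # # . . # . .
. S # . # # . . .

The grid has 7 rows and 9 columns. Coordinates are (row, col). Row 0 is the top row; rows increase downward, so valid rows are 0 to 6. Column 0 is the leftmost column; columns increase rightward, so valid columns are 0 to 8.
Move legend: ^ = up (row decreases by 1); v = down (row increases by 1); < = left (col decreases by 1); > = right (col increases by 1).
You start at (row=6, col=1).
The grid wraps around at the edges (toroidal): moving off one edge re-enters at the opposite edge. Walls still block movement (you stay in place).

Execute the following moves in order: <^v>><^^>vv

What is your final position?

Start: (row=6, col=1)
  < (left): (row=6, col=1) -> (row=6, col=0)
  ^ (up): (row=6, col=0) -> (row=5, col=0)
  v (down): (row=5, col=0) -> (row=6, col=0)
  > (right): (row=6, col=0) -> (row=6, col=1)
  > (right): blocked, stay at (row=6, col=1)
  < (left): (row=6, col=1) -> (row=6, col=0)
  ^ (up): (row=6, col=0) -> (row=5, col=0)
  ^ (up): blocked, stay at (row=5, col=0)
  > (right): (row=5, col=0) -> (row=5, col=1)
  v (down): (row=5, col=1) -> (row=6, col=1)
  v (down): (row=6, col=1) -> (row=0, col=1)
Final: (row=0, col=1)

Answer: Final position: (row=0, col=1)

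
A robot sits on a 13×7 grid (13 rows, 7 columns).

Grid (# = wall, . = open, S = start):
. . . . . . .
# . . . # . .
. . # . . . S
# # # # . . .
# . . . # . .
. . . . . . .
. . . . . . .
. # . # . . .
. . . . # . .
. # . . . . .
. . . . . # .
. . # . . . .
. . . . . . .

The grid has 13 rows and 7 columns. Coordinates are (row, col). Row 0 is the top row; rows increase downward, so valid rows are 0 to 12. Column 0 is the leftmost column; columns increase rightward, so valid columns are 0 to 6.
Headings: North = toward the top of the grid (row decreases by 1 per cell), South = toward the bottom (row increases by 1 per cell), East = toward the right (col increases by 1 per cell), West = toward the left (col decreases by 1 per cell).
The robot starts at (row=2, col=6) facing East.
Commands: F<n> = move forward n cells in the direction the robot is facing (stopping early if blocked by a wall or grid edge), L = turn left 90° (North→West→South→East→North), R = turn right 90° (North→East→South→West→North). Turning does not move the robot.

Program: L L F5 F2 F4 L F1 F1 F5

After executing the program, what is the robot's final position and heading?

Answer: Final position: (row=2, col=3), facing South

Derivation:
Start: (row=2, col=6), facing East
  L: turn left, now facing North
  L: turn left, now facing West
  F5: move forward 3/5 (blocked), now at (row=2, col=3)
  F2: move forward 0/2 (blocked), now at (row=2, col=3)
  F4: move forward 0/4 (blocked), now at (row=2, col=3)
  L: turn left, now facing South
  F1: move forward 0/1 (blocked), now at (row=2, col=3)
  F1: move forward 0/1 (blocked), now at (row=2, col=3)
  F5: move forward 0/5 (blocked), now at (row=2, col=3)
Final: (row=2, col=3), facing South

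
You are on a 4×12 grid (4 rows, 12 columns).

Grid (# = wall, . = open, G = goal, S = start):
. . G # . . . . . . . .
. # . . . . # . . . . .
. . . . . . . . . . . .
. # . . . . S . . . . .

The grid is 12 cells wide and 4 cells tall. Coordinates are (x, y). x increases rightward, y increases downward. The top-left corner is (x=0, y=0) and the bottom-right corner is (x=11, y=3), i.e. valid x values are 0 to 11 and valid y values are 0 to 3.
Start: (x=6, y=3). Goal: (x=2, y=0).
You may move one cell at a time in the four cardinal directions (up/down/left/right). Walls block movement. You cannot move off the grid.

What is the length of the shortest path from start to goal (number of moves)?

BFS from (x=6, y=3) until reaching (x=2, y=0):
  Distance 0: (x=6, y=3)
  Distance 1: (x=6, y=2), (x=5, y=3), (x=7, y=3)
  Distance 2: (x=5, y=2), (x=7, y=2), (x=4, y=3), (x=8, y=3)
  Distance 3: (x=5, y=1), (x=7, y=1), (x=4, y=2), (x=8, y=2), (x=3, y=3), (x=9, y=3)
  Distance 4: (x=5, y=0), (x=7, y=0), (x=4, y=1), (x=8, y=1), (x=3, y=2), (x=9, y=2), (x=2, y=3), (x=10, y=3)
  Distance 5: (x=4, y=0), (x=6, y=0), (x=8, y=0), (x=3, y=1), (x=9, y=1), (x=2, y=2), (x=10, y=2), (x=11, y=3)
  Distance 6: (x=9, y=0), (x=2, y=1), (x=10, y=1), (x=1, y=2), (x=11, y=2)
  Distance 7: (x=2, y=0), (x=10, y=0), (x=11, y=1), (x=0, y=2)  <- goal reached here
One shortest path (7 moves): (x=6, y=3) -> (x=5, y=3) -> (x=4, y=3) -> (x=3, y=3) -> (x=2, y=3) -> (x=2, y=2) -> (x=2, y=1) -> (x=2, y=0)

Answer: Shortest path length: 7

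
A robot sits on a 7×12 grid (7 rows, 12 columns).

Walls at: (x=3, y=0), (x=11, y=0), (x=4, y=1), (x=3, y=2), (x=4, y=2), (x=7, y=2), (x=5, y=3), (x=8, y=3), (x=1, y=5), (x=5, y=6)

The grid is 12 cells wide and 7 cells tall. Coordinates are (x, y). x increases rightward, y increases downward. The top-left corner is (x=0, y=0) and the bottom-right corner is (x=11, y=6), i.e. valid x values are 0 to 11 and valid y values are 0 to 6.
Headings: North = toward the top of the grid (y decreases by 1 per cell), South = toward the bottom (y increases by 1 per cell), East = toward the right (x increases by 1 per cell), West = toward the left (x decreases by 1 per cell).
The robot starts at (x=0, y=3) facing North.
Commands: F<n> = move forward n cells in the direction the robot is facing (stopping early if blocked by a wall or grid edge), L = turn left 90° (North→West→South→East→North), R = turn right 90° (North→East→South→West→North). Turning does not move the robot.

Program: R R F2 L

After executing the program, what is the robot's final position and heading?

Start: (x=0, y=3), facing North
  R: turn right, now facing East
  R: turn right, now facing South
  F2: move forward 2, now at (x=0, y=5)
  L: turn left, now facing East
Final: (x=0, y=5), facing East

Answer: Final position: (x=0, y=5), facing East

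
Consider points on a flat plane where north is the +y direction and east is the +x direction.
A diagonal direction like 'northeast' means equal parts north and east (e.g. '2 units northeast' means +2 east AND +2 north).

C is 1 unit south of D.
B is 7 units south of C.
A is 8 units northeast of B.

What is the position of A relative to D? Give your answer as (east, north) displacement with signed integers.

Answer: A is at (east=8, north=0) relative to D.

Derivation:
Place D at the origin (east=0, north=0).
  C is 1 unit south of D: delta (east=+0, north=-1); C at (east=0, north=-1).
  B is 7 units south of C: delta (east=+0, north=-7); B at (east=0, north=-8).
  A is 8 units northeast of B: delta (east=+8, north=+8); A at (east=8, north=0).
Therefore A relative to D: (east=8, north=0).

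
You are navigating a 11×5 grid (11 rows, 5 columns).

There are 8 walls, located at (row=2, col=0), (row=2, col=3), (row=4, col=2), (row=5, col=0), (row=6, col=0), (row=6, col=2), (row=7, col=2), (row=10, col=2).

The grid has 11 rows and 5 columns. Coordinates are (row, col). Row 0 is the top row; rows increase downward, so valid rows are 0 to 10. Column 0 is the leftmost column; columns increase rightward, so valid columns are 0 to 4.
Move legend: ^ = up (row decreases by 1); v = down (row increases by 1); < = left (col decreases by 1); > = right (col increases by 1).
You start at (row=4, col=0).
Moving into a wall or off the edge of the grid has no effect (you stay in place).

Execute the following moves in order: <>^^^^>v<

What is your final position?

Start: (row=4, col=0)
  < (left): blocked, stay at (row=4, col=0)
  > (right): (row=4, col=0) -> (row=4, col=1)
  ^ (up): (row=4, col=1) -> (row=3, col=1)
  ^ (up): (row=3, col=1) -> (row=2, col=1)
  ^ (up): (row=2, col=1) -> (row=1, col=1)
  ^ (up): (row=1, col=1) -> (row=0, col=1)
  > (right): (row=0, col=1) -> (row=0, col=2)
  v (down): (row=0, col=2) -> (row=1, col=2)
  < (left): (row=1, col=2) -> (row=1, col=1)
Final: (row=1, col=1)

Answer: Final position: (row=1, col=1)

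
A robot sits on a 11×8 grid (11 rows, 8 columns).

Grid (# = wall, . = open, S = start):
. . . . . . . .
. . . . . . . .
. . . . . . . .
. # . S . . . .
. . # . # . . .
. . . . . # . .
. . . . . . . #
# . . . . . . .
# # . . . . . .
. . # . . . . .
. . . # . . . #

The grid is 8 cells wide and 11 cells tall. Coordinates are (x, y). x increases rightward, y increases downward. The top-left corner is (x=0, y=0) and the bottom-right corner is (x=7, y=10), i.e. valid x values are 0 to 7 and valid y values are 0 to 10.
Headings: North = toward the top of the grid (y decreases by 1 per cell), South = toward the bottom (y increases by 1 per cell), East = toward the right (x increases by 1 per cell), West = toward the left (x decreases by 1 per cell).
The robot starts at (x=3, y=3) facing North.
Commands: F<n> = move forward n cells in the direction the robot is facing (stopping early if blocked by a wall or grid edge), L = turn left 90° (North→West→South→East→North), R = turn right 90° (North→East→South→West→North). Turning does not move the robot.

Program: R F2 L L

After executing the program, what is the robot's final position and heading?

Start: (x=3, y=3), facing North
  R: turn right, now facing East
  F2: move forward 2, now at (x=5, y=3)
  L: turn left, now facing North
  L: turn left, now facing West
Final: (x=5, y=3), facing West

Answer: Final position: (x=5, y=3), facing West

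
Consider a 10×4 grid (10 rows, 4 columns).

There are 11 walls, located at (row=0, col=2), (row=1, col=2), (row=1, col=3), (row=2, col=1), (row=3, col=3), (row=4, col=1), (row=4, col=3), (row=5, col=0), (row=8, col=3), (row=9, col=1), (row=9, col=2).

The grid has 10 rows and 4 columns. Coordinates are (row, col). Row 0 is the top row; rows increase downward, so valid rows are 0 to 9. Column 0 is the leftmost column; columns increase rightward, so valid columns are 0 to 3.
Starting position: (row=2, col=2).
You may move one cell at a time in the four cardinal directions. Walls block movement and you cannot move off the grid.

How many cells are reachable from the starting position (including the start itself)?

Answer: Reachable cells: 27

Derivation:
BFS flood-fill from (row=2, col=2):
  Distance 0: (row=2, col=2)
  Distance 1: (row=2, col=3), (row=3, col=2)
  Distance 2: (row=3, col=1), (row=4, col=2)
  Distance 3: (row=3, col=0), (row=5, col=2)
  Distance 4: (row=2, col=0), (row=4, col=0), (row=5, col=1), (row=5, col=3), (row=6, col=2)
  Distance 5: (row=1, col=0), (row=6, col=1), (row=6, col=3), (row=7, col=2)
  Distance 6: (row=0, col=0), (row=1, col=1), (row=6, col=0), (row=7, col=1), (row=7, col=3), (row=8, col=2)
  Distance 7: (row=0, col=1), (row=7, col=0), (row=8, col=1)
  Distance 8: (row=8, col=0)
  Distance 9: (row=9, col=0)
Total reachable: 27 (grid has 29 open cells total)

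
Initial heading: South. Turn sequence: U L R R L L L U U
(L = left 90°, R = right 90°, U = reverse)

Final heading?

Start: South
  U (U-turn (180°)) -> North
  L (left (90° counter-clockwise)) -> West
  R (right (90° clockwise)) -> North
  R (right (90° clockwise)) -> East
  L (left (90° counter-clockwise)) -> North
  L (left (90° counter-clockwise)) -> West
  L (left (90° counter-clockwise)) -> South
  U (U-turn (180°)) -> North
  U (U-turn (180°)) -> South
Final: South

Answer: Final heading: South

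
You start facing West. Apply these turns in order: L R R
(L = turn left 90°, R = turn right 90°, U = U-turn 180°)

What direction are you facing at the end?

Start: West
  L (left (90° counter-clockwise)) -> South
  R (right (90° clockwise)) -> West
  R (right (90° clockwise)) -> North
Final: North

Answer: Final heading: North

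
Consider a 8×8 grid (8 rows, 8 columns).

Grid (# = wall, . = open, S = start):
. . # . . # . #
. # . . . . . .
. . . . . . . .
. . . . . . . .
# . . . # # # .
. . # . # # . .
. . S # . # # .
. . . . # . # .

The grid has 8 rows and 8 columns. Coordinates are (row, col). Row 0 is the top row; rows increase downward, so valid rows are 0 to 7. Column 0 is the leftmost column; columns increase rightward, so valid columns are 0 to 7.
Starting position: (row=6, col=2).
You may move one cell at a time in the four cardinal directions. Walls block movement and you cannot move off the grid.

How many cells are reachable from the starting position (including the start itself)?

BFS flood-fill from (row=6, col=2):
  Distance 0: (row=6, col=2)
  Distance 1: (row=6, col=1), (row=7, col=2)
  Distance 2: (row=5, col=1), (row=6, col=0), (row=7, col=1), (row=7, col=3)
  Distance 3: (row=4, col=1), (row=5, col=0), (row=7, col=0)
  Distance 4: (row=3, col=1), (row=4, col=2)
  Distance 5: (row=2, col=1), (row=3, col=0), (row=3, col=2), (row=4, col=3)
  Distance 6: (row=2, col=0), (row=2, col=2), (row=3, col=3), (row=5, col=3)
  Distance 7: (row=1, col=0), (row=1, col=2), (row=2, col=3), (row=3, col=4)
  Distance 8: (row=0, col=0), (row=1, col=3), (row=2, col=4), (row=3, col=5)
  Distance 9: (row=0, col=1), (row=0, col=3), (row=1, col=4), (row=2, col=5), (row=3, col=6)
  Distance 10: (row=0, col=4), (row=1, col=5), (row=2, col=6), (row=3, col=7)
  Distance 11: (row=1, col=6), (row=2, col=7), (row=4, col=7)
  Distance 12: (row=0, col=6), (row=1, col=7), (row=5, col=7)
  Distance 13: (row=5, col=6), (row=6, col=7)
  Distance 14: (row=7, col=7)
Total reachable: 46 (grid has 48 open cells total)

Answer: Reachable cells: 46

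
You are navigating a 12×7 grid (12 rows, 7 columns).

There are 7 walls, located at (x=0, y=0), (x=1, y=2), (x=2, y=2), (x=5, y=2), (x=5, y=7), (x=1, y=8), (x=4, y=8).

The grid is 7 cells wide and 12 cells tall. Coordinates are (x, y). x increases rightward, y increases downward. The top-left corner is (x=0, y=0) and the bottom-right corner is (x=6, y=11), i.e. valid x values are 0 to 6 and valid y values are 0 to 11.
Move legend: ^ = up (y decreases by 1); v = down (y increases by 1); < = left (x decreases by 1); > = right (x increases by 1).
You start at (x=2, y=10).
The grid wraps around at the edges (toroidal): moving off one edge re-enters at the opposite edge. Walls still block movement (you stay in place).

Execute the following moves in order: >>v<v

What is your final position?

Start: (x=2, y=10)
  > (right): (x=2, y=10) -> (x=3, y=10)
  > (right): (x=3, y=10) -> (x=4, y=10)
  v (down): (x=4, y=10) -> (x=4, y=11)
  < (left): (x=4, y=11) -> (x=3, y=11)
  v (down): (x=3, y=11) -> (x=3, y=0)
Final: (x=3, y=0)

Answer: Final position: (x=3, y=0)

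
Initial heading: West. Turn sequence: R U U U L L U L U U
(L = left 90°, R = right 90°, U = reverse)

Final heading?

Answer: Final heading: East

Derivation:
Start: West
  R (right (90° clockwise)) -> North
  U (U-turn (180°)) -> South
  U (U-turn (180°)) -> North
  U (U-turn (180°)) -> South
  L (left (90° counter-clockwise)) -> East
  L (left (90° counter-clockwise)) -> North
  U (U-turn (180°)) -> South
  L (left (90° counter-clockwise)) -> East
  U (U-turn (180°)) -> West
  U (U-turn (180°)) -> East
Final: East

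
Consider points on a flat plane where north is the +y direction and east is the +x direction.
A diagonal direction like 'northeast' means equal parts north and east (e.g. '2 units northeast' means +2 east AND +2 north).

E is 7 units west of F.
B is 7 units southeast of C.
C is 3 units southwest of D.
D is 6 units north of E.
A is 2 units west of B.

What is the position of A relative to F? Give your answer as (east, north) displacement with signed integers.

Answer: A is at (east=-5, north=-4) relative to F.

Derivation:
Place F at the origin (east=0, north=0).
  E is 7 units west of F: delta (east=-7, north=+0); E at (east=-7, north=0).
  D is 6 units north of E: delta (east=+0, north=+6); D at (east=-7, north=6).
  C is 3 units southwest of D: delta (east=-3, north=-3); C at (east=-10, north=3).
  B is 7 units southeast of C: delta (east=+7, north=-7); B at (east=-3, north=-4).
  A is 2 units west of B: delta (east=-2, north=+0); A at (east=-5, north=-4).
Therefore A relative to F: (east=-5, north=-4).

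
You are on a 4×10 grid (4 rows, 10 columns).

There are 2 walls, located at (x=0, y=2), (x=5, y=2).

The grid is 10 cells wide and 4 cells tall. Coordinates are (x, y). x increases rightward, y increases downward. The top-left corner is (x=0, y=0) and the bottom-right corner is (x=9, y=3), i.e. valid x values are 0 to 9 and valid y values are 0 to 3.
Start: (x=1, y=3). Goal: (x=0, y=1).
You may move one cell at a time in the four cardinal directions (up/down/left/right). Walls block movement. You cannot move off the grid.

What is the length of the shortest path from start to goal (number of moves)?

Answer: Shortest path length: 3

Derivation:
BFS from (x=1, y=3) until reaching (x=0, y=1):
  Distance 0: (x=1, y=3)
  Distance 1: (x=1, y=2), (x=0, y=3), (x=2, y=3)
  Distance 2: (x=1, y=1), (x=2, y=2), (x=3, y=3)
  Distance 3: (x=1, y=0), (x=0, y=1), (x=2, y=1), (x=3, y=2), (x=4, y=3)  <- goal reached here
One shortest path (3 moves): (x=1, y=3) -> (x=1, y=2) -> (x=1, y=1) -> (x=0, y=1)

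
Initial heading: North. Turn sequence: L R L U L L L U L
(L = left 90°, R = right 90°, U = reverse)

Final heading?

Start: North
  L (left (90° counter-clockwise)) -> West
  R (right (90° clockwise)) -> North
  L (left (90° counter-clockwise)) -> West
  U (U-turn (180°)) -> East
  L (left (90° counter-clockwise)) -> North
  L (left (90° counter-clockwise)) -> West
  L (left (90° counter-clockwise)) -> South
  U (U-turn (180°)) -> North
  L (left (90° counter-clockwise)) -> West
Final: West

Answer: Final heading: West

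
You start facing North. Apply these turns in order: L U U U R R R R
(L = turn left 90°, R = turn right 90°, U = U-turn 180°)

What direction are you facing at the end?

Answer: Final heading: East

Derivation:
Start: North
  L (left (90° counter-clockwise)) -> West
  U (U-turn (180°)) -> East
  U (U-turn (180°)) -> West
  U (U-turn (180°)) -> East
  R (right (90° clockwise)) -> South
  R (right (90° clockwise)) -> West
  R (right (90° clockwise)) -> North
  R (right (90° clockwise)) -> East
Final: East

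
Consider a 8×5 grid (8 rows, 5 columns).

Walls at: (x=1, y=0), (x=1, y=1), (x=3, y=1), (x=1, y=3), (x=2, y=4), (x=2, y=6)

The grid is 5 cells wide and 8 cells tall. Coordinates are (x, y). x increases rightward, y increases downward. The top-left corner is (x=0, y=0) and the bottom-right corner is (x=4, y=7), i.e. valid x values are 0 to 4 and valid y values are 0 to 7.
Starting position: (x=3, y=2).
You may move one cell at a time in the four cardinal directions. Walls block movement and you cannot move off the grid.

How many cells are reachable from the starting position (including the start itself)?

Answer: Reachable cells: 34

Derivation:
BFS flood-fill from (x=3, y=2):
  Distance 0: (x=3, y=2)
  Distance 1: (x=2, y=2), (x=4, y=2), (x=3, y=3)
  Distance 2: (x=2, y=1), (x=4, y=1), (x=1, y=2), (x=2, y=3), (x=4, y=3), (x=3, y=4)
  Distance 3: (x=2, y=0), (x=4, y=0), (x=0, y=2), (x=4, y=4), (x=3, y=5)
  Distance 4: (x=3, y=0), (x=0, y=1), (x=0, y=3), (x=2, y=5), (x=4, y=5), (x=3, y=6)
  Distance 5: (x=0, y=0), (x=0, y=4), (x=1, y=5), (x=4, y=6), (x=3, y=7)
  Distance 6: (x=1, y=4), (x=0, y=5), (x=1, y=6), (x=2, y=7), (x=4, y=7)
  Distance 7: (x=0, y=6), (x=1, y=7)
  Distance 8: (x=0, y=7)
Total reachable: 34 (grid has 34 open cells total)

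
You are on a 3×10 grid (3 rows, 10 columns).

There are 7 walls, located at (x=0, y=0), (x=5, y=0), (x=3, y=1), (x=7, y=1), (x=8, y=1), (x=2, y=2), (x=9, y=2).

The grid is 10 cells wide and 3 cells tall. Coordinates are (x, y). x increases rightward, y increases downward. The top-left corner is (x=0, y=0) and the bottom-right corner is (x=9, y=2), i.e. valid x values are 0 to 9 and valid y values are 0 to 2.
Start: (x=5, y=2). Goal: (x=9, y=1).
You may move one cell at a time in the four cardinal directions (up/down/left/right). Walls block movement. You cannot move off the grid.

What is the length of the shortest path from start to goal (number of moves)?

Answer: Shortest path length: 7

Derivation:
BFS from (x=5, y=2) until reaching (x=9, y=1):
  Distance 0: (x=5, y=2)
  Distance 1: (x=5, y=1), (x=4, y=2), (x=6, y=2)
  Distance 2: (x=4, y=1), (x=6, y=1), (x=3, y=2), (x=7, y=2)
  Distance 3: (x=4, y=0), (x=6, y=0), (x=8, y=2)
  Distance 4: (x=3, y=0), (x=7, y=0)
  Distance 5: (x=2, y=0), (x=8, y=0)
  Distance 6: (x=1, y=0), (x=9, y=0), (x=2, y=1)
  Distance 7: (x=1, y=1), (x=9, y=1)  <- goal reached here
One shortest path (7 moves): (x=5, y=2) -> (x=6, y=2) -> (x=6, y=1) -> (x=6, y=0) -> (x=7, y=0) -> (x=8, y=0) -> (x=9, y=0) -> (x=9, y=1)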